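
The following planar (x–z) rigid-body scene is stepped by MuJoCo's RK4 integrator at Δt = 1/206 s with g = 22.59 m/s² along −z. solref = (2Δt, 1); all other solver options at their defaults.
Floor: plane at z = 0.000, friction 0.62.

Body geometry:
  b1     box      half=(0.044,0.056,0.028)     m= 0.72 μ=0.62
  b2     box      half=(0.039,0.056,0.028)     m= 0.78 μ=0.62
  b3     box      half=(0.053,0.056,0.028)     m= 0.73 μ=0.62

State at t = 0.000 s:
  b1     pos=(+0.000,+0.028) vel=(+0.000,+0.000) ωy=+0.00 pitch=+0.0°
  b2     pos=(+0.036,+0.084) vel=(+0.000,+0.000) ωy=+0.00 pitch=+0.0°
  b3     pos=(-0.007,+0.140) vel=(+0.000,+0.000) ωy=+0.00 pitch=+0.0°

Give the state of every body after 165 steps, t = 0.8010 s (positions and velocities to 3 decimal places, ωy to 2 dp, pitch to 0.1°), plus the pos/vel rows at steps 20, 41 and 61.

State at t = 0.8010 s:
  b1     pos=(+0.000,+0.028) vel=(+0.000,+0.000) ωy=+0.00 pitch=+0.0°
  b2     pos=(+0.036,+0.084) vel=(+0.000,+0.000) ωy=+0.00 pitch=+0.1°
  b3     pos=(-0.126,+0.028) vel=(+0.000,+0.000) ωy=+0.00 pitch=+180.0°

Key-timestep trajectory:
   step    t(s)  b1.x    b1.z    b1.vx   b1.vz   b2.x    b2.z    b2.vx   b2.vz   b3.x    b3.z    b3.vx   b3.vz 
     20  0.0971   +0.000  +0.028  +0.000  +0.000   +0.036  +0.084  +0.001  +0.000   -0.015  +0.138  -0.183  -0.112
     41  0.1990   +0.000  +0.028  +0.001  +0.001   +0.036  +0.084  +0.001  +0.000   -0.052  +0.110  -0.619  -0.213
     61  0.2961   +0.000  +0.028  +0.000  +0.000   +0.036  +0.084  +0.000  +0.000   -0.121  +0.031  -0.923  -1.364


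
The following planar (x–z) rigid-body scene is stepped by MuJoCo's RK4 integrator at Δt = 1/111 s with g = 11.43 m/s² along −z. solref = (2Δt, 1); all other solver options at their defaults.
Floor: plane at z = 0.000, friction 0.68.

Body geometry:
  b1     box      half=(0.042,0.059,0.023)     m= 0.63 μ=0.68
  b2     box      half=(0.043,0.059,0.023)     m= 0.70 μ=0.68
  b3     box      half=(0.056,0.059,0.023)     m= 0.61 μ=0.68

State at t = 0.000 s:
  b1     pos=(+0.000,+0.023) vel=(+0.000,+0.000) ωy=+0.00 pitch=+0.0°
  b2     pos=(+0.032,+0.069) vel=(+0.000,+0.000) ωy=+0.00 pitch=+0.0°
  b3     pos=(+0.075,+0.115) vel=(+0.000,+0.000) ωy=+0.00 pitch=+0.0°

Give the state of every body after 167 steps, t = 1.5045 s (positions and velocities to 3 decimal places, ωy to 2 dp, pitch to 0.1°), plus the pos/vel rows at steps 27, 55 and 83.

State at t = 1.5045 s:
  b1     pos=(+0.000,+0.023) vel=(+0.000,+0.000) ωy=+0.00 pitch=+0.0°
  b2     pos=(+0.072,+0.043) vel=(+0.000,+0.000) ωy=+0.00 pitch=+90.0°
  b3     pos=(+0.159,+0.056) vel=(+0.000,+0.000) ωy=+0.00 pitch=+90.0°

Key-timestep trajectory:
   step    t(s)  b1.x    b1.z    b1.vx   b1.vz   b2.x    b2.z    b2.vx   b2.vz   b3.x    b3.z    b3.vx   b3.vz 
     27  0.2432   +0.000  +0.023  +0.000  +0.001   +0.064  +0.055  +0.280  -0.544   +0.129  +0.055  +0.172  +0.169
     55  0.4955   +0.000  +0.023  +0.000  +0.000   +0.072  +0.043  +0.000  +0.000   +0.169  +0.059  +0.008  +0.004
     83  0.7477   +0.000  +0.023  +0.000  +0.000   +0.072  +0.043  +0.000  +0.000   +0.160  +0.056  +0.109  +0.014


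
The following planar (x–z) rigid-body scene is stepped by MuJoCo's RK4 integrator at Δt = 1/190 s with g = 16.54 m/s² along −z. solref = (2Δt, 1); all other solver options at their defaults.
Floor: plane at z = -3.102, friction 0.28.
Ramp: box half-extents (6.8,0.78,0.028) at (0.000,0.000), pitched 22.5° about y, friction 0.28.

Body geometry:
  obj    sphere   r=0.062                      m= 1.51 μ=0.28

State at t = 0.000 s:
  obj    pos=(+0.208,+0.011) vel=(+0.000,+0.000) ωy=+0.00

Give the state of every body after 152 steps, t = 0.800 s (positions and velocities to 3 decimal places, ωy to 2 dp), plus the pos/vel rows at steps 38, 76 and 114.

State at t = 0.800 s:
  obj    pos=(+1.545,-0.542) vel=(+3.342,-1.384) ωy=+58.33

Key-timestep trajectory:
   step    t(s)  obj.x    obj.z    obj.vx   obj.vz 
     38  0.2000   +0.292  -0.023  +0.836  -0.346
     76  0.4000   +0.542  -0.127  +1.671  -0.692
    114  0.6000   +0.960  -0.300  +2.506  -1.038


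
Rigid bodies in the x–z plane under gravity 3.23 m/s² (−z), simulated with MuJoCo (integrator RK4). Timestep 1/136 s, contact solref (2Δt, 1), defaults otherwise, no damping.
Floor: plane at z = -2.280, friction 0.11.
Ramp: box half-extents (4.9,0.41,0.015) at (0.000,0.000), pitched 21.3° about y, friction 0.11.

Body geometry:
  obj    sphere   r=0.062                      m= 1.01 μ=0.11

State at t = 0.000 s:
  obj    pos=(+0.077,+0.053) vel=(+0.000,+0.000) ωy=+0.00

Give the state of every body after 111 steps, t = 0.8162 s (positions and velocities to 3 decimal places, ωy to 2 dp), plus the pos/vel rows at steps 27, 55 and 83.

State at t = 0.8162 s:
  obj    pos=(+0.339,-0.050) vel=(+0.642,-0.248) ωy=+10.86

Key-timestep trajectory:
   step    t(s)  obj.x    obj.z    obj.vx   obj.vz 
     27  0.1985   +0.093  +0.047  +0.156  -0.062
     55  0.4044   +0.141  +0.027  +0.318  -0.125
     83  0.6103   +0.224  -0.005  +0.480  -0.185


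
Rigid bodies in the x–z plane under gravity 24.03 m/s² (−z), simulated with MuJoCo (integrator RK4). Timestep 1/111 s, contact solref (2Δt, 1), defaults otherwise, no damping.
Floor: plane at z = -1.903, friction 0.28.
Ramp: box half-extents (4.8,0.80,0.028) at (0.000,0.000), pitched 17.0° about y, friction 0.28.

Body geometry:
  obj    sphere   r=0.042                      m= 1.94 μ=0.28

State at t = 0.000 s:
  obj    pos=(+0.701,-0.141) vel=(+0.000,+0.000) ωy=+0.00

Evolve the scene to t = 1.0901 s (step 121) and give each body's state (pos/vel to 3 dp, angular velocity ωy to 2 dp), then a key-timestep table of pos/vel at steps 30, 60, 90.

State at t = 1.0901 s:
  obj    pos=(+3.552,-1.013) vel=(+5.230,-1.599) ωy=+130.22

Key-timestep trajectory:
   step    t(s)  obj.x    obj.z    obj.vx   obj.vz 
     30  0.2703   +0.876  -0.195  +1.297  -0.396
     60  0.5405   +1.402  -0.355  +2.593  -0.793
     90  0.8108   +2.278  -0.623  +3.890  -1.189


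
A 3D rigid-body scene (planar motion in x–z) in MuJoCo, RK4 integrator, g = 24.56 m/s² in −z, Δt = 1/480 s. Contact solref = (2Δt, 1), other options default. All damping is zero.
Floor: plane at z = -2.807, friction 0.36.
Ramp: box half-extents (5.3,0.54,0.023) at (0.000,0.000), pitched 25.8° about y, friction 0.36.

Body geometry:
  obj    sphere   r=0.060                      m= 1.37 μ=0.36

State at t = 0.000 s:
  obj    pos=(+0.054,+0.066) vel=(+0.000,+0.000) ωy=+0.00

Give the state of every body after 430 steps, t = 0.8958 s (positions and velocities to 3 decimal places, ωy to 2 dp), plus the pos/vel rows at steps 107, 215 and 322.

State at t = 0.8958 s:
  obj    pos=(+2.812,-1.267) vel=(+6.158,-2.977) ωy=+113.99

Key-timestep trajectory:
   step    t(s)  obj.x    obj.z    obj.vx   obj.vz 
    107  0.2229   +0.225  -0.017  +1.533  -0.741
    215  0.4479   +0.744  -0.267  +3.079  -1.489
    322  0.6708   +1.601  -0.682  +4.611  -2.229


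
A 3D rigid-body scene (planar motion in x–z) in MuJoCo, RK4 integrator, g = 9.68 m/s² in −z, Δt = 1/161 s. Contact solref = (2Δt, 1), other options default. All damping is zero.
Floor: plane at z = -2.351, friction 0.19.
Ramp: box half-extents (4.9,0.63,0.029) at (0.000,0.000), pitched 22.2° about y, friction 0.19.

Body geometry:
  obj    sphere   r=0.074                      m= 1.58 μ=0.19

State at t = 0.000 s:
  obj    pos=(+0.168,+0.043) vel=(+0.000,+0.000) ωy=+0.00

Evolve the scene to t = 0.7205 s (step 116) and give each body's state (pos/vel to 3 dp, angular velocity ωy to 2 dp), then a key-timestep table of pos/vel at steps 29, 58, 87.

State at t = 0.7205 s:
  obj    pos=(+0.796,-0.214) vel=(+1.743,-0.711) ωy=+25.43

Key-timestep trajectory:
   step    t(s)  obj.x    obj.z    obj.vx   obj.vz 
     29  0.1801   +0.207  +0.027  +0.436  -0.178
     58  0.3602   +0.325  -0.021  +0.872  -0.356
     87  0.5404   +0.521  -0.101  +1.307  -0.533


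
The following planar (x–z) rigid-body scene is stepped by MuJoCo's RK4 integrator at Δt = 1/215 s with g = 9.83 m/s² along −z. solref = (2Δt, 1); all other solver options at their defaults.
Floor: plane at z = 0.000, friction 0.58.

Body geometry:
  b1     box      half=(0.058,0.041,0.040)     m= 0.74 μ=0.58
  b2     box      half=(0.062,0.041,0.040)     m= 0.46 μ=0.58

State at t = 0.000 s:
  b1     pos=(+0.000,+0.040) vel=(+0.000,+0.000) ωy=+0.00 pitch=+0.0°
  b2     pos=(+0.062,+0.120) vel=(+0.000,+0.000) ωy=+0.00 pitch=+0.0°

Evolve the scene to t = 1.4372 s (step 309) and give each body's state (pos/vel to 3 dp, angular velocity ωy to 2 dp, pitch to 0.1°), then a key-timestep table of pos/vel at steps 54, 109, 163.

State at t = 1.4372 s:
  b1     pos=(+0.000,+0.040) vel=(+0.000,+0.000) ωy=+0.00 pitch=+0.0°
  b2     pos=(+0.222,+0.040) vel=(+0.000,+0.000) ωy=+0.00 pitch=+180.0°

Key-timestep trajectory:
   step    t(s)  b1.x    b1.z    b1.vx   b1.vz   b2.x    b2.z    b2.vx   b2.vz 
     54  0.2512   +0.000  +0.040  +0.000  +0.000   +0.085  +0.110  +0.234  -0.205
    109  0.5070   +0.000  +0.040  +0.000  +0.000   +0.150  +0.073  +0.104  +0.012
    163  0.7581   +0.000  +0.040  +0.000  +0.000   +0.171  +0.073  +0.133  -0.020


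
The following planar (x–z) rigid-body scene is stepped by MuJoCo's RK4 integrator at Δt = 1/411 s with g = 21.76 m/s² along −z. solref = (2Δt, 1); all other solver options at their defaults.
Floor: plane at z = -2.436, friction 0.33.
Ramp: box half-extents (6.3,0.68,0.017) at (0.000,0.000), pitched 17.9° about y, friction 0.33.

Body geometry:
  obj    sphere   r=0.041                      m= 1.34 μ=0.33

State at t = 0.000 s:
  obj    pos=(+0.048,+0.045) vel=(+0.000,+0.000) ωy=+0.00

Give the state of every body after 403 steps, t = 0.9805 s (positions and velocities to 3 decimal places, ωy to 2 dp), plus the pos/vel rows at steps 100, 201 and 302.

State at t = 0.9805 s:
  obj    pos=(+2.234,-0.660) vel=(+4.457,-1.440) ωy=+114.24

Key-timestep trajectory:
   step    t(s)  obj.x    obj.z    obj.vx   obj.vz 
    100  0.2433   +0.183  +0.002  +1.106  -0.357
    201  0.4891   +0.592  -0.130  +2.223  -0.718
    302  0.7348   +1.275  -0.351  +3.340  -1.079


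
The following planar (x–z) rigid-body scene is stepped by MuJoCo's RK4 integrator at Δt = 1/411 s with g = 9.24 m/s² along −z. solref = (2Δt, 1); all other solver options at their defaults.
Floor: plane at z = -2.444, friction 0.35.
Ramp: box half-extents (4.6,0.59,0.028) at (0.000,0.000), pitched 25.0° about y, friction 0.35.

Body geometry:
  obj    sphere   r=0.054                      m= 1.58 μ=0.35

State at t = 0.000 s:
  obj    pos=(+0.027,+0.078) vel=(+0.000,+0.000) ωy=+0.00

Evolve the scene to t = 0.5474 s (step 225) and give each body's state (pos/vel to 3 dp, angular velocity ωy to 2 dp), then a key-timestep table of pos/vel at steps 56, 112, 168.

State at t = 0.5474 s:
  obj    pos=(+0.406,-0.099) vel=(+1.384,-0.645) ωy=+28.27

Key-timestep trajectory:
   step    t(s)  obj.x    obj.z    obj.vx   obj.vz 
     56  0.1363   +0.050  +0.067  +0.345  -0.161
    112  0.2725   +0.121  +0.034  +0.689  -0.321
    168  0.4088   +0.238  -0.021  +1.033  -0.482


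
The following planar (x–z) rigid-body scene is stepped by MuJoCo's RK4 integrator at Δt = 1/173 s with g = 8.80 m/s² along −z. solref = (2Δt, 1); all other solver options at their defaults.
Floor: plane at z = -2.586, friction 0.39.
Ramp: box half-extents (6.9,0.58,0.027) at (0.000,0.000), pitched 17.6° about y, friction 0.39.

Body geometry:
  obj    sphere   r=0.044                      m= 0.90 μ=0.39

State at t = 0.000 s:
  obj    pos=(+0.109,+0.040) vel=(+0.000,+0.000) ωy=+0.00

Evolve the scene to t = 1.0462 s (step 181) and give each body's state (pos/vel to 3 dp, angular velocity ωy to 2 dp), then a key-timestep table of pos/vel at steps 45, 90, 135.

State at t = 1.0462 s:
  obj    pos=(+1.101,-0.275) vel=(+1.895,-0.601) ωy=+45.19

Key-timestep trajectory:
   step    t(s)  obj.x    obj.z    obj.vx   obj.vz 
     45  0.2601   +0.170  +0.020  +0.471  -0.150
     90  0.5202   +0.354  -0.038  +0.943  -0.299
    135  0.7803   +0.661  -0.135  +1.414  -0.448


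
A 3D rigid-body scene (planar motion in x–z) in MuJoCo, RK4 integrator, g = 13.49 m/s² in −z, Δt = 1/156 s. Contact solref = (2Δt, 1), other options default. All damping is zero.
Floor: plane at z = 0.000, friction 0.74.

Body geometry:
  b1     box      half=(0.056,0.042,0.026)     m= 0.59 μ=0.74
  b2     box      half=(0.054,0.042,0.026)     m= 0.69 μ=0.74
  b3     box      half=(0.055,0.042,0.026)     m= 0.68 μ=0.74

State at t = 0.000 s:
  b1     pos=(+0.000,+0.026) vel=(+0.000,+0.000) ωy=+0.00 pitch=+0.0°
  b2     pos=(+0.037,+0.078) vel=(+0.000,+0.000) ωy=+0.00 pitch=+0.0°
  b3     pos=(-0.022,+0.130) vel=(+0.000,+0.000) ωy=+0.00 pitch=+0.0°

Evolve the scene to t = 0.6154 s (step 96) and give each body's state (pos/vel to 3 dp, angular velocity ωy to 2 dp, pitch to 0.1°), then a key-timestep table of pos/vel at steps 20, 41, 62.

State at t = 0.6154 s:
  b1     pos=(+0.000,+0.026) vel=(+0.000,+0.000) ωy=+0.00 pitch=+0.0°
  b2     pos=(+0.037,+0.078) vel=(+0.000,+0.000) ωy=+0.00 pitch=+0.1°
  b3     pos=(-0.143,+0.026) vel=(+0.000,+0.000) ωy=+0.00 pitch=+180.0°

Key-timestep trajectory:
   step    t(s)  b1.x    b1.z    b1.vx   b1.vz   b2.x    b2.z    b2.vx   b2.vz   b3.x    b3.z    b3.vx   b3.vz 
     20  0.1282   +0.000  +0.026  +0.000  +0.000   +0.037  +0.078  +0.001  +0.000   -0.031  +0.126  -0.156  -0.110
     41  0.2628   +0.000  +0.026  +0.001  +0.000   +0.037  +0.078  +0.001  +0.000   -0.065  +0.110  -0.358  -0.113
     62  0.3974   +0.000  +0.026  +0.000  +0.000   +0.037  +0.078  +0.000  +0.000   -0.130  +0.039  -0.737  -0.905


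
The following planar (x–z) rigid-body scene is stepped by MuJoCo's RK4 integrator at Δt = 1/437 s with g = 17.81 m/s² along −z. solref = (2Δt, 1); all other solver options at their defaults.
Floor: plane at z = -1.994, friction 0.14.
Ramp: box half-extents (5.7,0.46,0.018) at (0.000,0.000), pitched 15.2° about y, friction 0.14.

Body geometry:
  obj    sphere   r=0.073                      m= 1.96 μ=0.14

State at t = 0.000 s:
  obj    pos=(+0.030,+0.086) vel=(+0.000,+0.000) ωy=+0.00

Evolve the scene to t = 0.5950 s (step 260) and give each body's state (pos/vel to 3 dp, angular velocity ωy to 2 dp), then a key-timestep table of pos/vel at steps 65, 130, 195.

State at t = 0.5950 s:
  obj    pos=(+0.600,-0.069) vel=(+1.915,-0.520) ωy=+27.18

Key-timestep trajectory:
   step    t(s)  obj.x    obj.z    obj.vx   obj.vz 
     65  0.1487   +0.066  +0.076  +0.479  -0.130
    130  0.2975   +0.172  +0.047  +0.958  -0.260
    195  0.4462   +0.351  -0.001  +1.436  -0.390


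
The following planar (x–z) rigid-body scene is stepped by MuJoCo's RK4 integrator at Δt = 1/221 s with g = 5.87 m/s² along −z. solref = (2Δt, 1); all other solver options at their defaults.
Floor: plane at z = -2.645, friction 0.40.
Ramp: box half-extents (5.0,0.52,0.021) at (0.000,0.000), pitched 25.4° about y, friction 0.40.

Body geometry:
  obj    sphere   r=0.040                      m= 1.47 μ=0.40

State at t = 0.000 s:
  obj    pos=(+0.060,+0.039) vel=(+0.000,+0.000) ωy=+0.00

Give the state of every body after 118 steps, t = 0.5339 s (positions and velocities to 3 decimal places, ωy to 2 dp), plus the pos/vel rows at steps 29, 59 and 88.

State at t = 0.5339 s:
  obj    pos=(+0.292,-0.071) vel=(+0.868,-0.412) ωy=+24.00

Key-timestep trajectory:
   step    t(s)  obj.x    obj.z    obj.vx   obj.vz 
     29  0.1312   +0.074  +0.032  +0.213  -0.101
     59  0.2670   +0.118  +0.012  +0.434  -0.206
     88  0.3982   +0.189  -0.022  +0.647  -0.307


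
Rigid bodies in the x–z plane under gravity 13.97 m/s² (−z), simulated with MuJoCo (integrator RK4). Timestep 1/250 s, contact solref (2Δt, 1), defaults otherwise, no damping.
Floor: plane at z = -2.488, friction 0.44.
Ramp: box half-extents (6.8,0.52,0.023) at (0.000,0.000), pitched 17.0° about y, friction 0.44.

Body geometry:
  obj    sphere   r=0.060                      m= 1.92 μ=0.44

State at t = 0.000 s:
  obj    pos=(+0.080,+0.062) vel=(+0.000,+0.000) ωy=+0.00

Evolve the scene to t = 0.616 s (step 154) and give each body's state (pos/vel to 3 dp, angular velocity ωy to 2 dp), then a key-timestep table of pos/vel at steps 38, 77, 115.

State at t = 0.616 s:
  obj    pos=(+0.609,-0.100) vel=(+1.719,-0.525) ωy=+29.95

Key-timestep trajectory:
   step    t(s)  obj.x    obj.z    obj.vx   obj.vz 
     38  0.1520   +0.112  +0.052  +0.424  -0.130
     77  0.3080   +0.212  +0.022  +0.859  -0.263
    115  0.4600   +0.375  -0.028  +1.283  -0.392


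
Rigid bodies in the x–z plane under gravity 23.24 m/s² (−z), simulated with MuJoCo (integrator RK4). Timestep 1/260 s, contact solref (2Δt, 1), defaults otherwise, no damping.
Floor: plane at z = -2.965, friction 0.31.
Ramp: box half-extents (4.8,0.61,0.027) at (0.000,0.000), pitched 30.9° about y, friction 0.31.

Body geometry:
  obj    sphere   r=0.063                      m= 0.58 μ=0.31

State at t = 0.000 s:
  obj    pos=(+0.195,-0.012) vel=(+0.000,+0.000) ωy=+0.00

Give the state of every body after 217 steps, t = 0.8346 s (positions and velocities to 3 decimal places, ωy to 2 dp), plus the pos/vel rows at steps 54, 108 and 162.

State at t = 0.8346 s:
  obj    pos=(+2.743,-1.537) vel=(+6.105,-3.654) ωy=+112.92

Key-timestep trajectory:
   step    t(s)  obj.x    obj.z    obj.vx   obj.vz 
     54  0.2077   +0.353  -0.106  +1.520  -0.909
    108  0.4154   +0.826  -0.390  +3.039  -1.819
    162  0.6231   +1.615  -0.862  +4.558  -2.728


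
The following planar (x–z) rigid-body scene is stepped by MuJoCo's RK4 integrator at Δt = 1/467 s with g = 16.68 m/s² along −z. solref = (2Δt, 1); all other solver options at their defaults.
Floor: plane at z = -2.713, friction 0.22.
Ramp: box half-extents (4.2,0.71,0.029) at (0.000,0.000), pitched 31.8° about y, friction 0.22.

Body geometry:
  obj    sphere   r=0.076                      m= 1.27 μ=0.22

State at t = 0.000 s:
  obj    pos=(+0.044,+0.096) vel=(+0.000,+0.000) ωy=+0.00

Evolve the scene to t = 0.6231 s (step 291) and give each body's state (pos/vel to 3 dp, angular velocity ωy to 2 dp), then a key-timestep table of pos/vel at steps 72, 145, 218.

State at t = 0.6231 s:
  obj    pos=(+1.080,-0.546) vel=(+3.325,-2.062) ωy=+51.47

Key-timestep trajectory:
   step    t(s)  obj.x    obj.z    obj.vx   obj.vz 
     72  0.1542   +0.108  +0.057  +0.823  -0.510
    145  0.3105   +0.301  -0.063  +1.657  -1.027
    218  0.4668   +0.626  -0.264  +2.491  -1.545


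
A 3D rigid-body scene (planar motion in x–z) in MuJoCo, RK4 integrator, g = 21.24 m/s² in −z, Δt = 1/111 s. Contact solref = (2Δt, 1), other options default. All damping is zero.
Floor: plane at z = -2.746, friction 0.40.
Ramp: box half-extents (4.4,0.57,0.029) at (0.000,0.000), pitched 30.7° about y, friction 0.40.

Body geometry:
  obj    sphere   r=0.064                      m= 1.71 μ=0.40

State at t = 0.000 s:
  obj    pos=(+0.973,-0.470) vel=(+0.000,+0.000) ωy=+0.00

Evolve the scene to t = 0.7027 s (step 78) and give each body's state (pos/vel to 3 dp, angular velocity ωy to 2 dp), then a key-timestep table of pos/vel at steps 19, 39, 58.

State at t = 0.7027 s:
  obj    pos=(+2.618,-1.446) vel=(+4.679,-2.778) ωy=+85.02

Key-timestep trajectory:
   step    t(s)  obj.x    obj.z    obj.vx   obj.vz 
     19  0.1712   +1.071  -0.528  +1.140  -0.677
     39  0.3514   +1.384  -0.714  +2.340  -1.389
     58  0.5225   +1.882  -1.010  +3.480  -2.066


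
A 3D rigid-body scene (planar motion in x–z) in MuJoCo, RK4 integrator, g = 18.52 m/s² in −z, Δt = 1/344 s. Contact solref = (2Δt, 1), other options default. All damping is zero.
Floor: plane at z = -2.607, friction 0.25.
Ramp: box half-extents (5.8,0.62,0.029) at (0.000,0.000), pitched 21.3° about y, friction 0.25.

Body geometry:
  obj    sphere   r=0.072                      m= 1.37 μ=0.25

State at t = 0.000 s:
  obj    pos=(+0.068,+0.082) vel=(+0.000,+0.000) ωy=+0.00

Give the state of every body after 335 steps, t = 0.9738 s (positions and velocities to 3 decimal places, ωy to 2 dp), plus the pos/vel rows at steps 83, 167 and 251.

State at t = 0.9738 s:
  obj    pos=(+2.191,-0.746) vel=(+4.360,-1.700) ωy=+64.99

Key-timestep trajectory:
   step    t(s)  obj.x    obj.z    obj.vx   obj.vz 
     83  0.2413   +0.198  +0.031  +1.080  -0.421
    167  0.4855   +0.596  -0.124  +2.174  -0.847
    251  0.7297   +1.260  -0.383  +3.267  -1.274


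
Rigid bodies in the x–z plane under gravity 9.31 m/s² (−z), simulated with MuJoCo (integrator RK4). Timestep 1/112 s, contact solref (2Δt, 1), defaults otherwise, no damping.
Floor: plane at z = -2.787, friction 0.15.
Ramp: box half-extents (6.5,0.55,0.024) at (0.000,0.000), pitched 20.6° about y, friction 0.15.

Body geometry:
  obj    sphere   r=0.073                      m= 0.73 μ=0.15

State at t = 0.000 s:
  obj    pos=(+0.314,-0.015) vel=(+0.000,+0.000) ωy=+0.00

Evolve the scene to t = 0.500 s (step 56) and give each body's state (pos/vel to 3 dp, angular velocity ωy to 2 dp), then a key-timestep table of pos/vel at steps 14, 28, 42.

State at t = 0.500 s:
  obj    pos=(+0.588,-0.117) vel=(+1.095,-0.412) ωy=+16.01

Key-timestep trajectory:
   step    t(s)  obj.x    obj.z    obj.vx   obj.vz 
     14  0.1250   +0.331  -0.021  +0.274  -0.103
     28  0.2500   +0.383  -0.040  +0.548  -0.206
     42  0.3750   +0.468  -0.072  +0.822  -0.309


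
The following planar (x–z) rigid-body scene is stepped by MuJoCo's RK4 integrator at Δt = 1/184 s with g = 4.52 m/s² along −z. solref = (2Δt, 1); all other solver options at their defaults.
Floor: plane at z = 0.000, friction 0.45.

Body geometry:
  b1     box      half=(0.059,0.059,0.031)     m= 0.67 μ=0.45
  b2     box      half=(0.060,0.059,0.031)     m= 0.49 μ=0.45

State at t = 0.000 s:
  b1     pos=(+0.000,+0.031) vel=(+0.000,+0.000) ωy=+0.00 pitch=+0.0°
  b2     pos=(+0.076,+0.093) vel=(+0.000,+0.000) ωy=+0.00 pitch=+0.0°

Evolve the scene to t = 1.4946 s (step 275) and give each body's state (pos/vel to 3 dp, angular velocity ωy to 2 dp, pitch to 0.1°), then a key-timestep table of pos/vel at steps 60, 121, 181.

State at t = 1.4946 s:
  b1     pos=(+0.000,+0.031) vel=(+0.000,+0.000) ωy=+0.00 pitch=+0.0°
  b2     pos=(+0.140,+0.060) vel=(+0.000,+0.000) ωy=+0.00 pitch=+90.0°

Key-timestep trajectory:
   step    t(s)  b1.x    b1.z    b1.vx   b1.vz   b2.x    b2.z    b2.vx   b2.vz 
     60  0.3261   +0.000  +0.031  +0.000  +0.000   +0.110  +0.067  +0.141  -0.002
    121  0.6576   +0.000  +0.031  +0.000  +0.000   +0.151  +0.065  -0.007  -0.002
    181  0.9837   +0.000  +0.031  +0.000  +0.000   +0.140  +0.060  +0.111  -0.056


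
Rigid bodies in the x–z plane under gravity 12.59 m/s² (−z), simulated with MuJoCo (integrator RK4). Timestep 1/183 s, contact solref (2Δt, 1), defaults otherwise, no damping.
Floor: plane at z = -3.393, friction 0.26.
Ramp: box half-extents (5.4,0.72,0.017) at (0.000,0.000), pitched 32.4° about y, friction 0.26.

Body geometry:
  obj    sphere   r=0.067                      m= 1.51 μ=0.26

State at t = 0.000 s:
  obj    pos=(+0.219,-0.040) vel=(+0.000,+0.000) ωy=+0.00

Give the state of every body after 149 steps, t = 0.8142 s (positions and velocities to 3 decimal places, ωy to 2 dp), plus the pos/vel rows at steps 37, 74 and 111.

State at t = 0.8142 s:
  obj    pos=(+1.568,-0.896) vel=(+3.313,-2.102) ωy=+58.54

Key-timestep trajectory:
   step    t(s)  obj.x    obj.z    obj.vx   obj.vz 
     37  0.2022   +0.302  -0.092  +0.823  -0.522
     74  0.4044   +0.552  -0.251  +1.646  -1.044
    111  0.6066   +0.968  -0.515  +2.468  -1.566


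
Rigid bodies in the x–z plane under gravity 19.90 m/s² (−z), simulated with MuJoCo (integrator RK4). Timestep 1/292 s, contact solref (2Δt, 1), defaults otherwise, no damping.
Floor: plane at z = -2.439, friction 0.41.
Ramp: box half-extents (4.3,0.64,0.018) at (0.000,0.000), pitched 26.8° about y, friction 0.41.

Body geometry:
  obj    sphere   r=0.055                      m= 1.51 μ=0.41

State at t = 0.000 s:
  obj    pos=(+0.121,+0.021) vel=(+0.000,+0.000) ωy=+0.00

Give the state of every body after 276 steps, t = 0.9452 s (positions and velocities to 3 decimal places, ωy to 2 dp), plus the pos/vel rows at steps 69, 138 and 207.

State at t = 0.9452 s:
  obj    pos=(+2.676,-1.270) vel=(+5.407,-2.731) ωy=+110.13

Key-timestep trajectory:
   step    t(s)  obj.x    obj.z    obj.vx   obj.vz 
     69  0.2363   +0.281  -0.060  +1.352  -0.683
    138  0.4726   +0.760  -0.302  +2.704  -1.366
    207  0.7089   +1.558  -0.705  +4.055  -2.048


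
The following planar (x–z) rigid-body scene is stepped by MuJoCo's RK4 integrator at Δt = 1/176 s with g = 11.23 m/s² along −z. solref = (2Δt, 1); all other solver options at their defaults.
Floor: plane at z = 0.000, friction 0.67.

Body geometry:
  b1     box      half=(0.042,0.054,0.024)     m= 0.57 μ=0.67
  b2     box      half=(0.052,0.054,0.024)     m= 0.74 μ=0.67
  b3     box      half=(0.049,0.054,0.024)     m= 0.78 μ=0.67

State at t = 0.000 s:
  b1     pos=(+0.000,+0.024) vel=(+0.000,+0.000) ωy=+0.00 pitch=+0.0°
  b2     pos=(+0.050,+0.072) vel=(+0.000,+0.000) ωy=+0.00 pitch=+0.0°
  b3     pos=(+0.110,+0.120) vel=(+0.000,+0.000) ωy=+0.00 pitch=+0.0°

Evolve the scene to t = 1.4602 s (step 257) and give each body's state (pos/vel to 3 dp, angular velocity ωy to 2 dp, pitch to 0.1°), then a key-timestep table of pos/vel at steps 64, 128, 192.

State at t = 1.4602 s:
  b1     pos=(-0.001,+0.024) vel=(-0.001,+0.000) ωy=+0.00 pitch=+0.0°
  b2     pos=(+0.065,+0.056) vel=(+0.000,+0.000) ωy=-0.01 pitch=+52.2°
  b3     pos=(+0.143,+0.050) vel=(+0.000,+0.000) ωy=-0.01 pitch=+39.9°

Key-timestep trajectory:
   step    t(s)  b1.x    b1.z    b1.vx   b1.vz   b2.x    b2.z    b2.vx   b2.vz   b3.x    b3.z    b3.vx   b3.vz 
     64  0.3636   +0.000  +0.024  -0.016  +0.002   +0.065  +0.056  -0.021  +0.000   +0.142  +0.050  -0.015  -0.007
    128  0.7273   -0.001  +0.024  -0.001  +0.000   +0.065  +0.056  +0.000  +0.000   +0.143  +0.050  +0.000  +0.000
    192  1.0909   -0.001  +0.024  -0.001  +0.000   +0.065  +0.056  +0.000  +0.000   +0.143  +0.050  +0.000  +0.000


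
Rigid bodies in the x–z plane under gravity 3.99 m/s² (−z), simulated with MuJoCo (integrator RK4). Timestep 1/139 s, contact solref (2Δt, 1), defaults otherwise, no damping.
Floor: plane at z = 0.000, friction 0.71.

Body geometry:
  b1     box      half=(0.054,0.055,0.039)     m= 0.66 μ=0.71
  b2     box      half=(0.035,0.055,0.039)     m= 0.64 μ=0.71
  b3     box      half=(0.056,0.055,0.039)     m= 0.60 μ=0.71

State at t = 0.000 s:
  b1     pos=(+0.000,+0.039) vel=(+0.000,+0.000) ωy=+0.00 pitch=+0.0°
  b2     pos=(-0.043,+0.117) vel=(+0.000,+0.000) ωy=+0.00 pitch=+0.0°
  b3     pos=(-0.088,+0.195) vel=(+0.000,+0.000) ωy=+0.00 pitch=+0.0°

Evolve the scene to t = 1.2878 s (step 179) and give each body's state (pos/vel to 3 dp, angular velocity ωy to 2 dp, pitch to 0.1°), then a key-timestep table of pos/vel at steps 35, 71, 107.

State at t = 1.2878 s:
  b1     pos=(+0.000,+0.039) vel=(+0.000,+0.000) ωy=+0.00 pitch=+0.0°
  b2     pos=(-0.043,+0.117) vel=(+0.000,+0.000) ωy=+0.00 pitch=+0.0°
  b3     pos=(-0.125,+0.056) vel=(+0.000,+0.000) ωy=+0.00 pitch=-90.0°

Key-timestep trajectory:
   step    t(s)  b1.x    b1.z    b1.vx   b1.vz   b2.x    b2.z    b2.vx   b2.vz   b3.x    b3.z    b3.vx   b3.vz 
     35  0.2518   +0.000  +0.039  +0.000  +0.000   -0.044  +0.117  -0.002  +0.001   -0.107  +0.186  -0.152  -0.120
     71  0.5108   +0.000  +0.039  +0.000  +0.000   -0.043  +0.117  +0.000  +0.000   -0.146  +0.061  +0.036  +0.118
    107  0.7698   +0.000  +0.039  +0.000  +0.000   -0.043  +0.117  +0.000  +0.000   -0.121  +0.058  +0.023  +0.026


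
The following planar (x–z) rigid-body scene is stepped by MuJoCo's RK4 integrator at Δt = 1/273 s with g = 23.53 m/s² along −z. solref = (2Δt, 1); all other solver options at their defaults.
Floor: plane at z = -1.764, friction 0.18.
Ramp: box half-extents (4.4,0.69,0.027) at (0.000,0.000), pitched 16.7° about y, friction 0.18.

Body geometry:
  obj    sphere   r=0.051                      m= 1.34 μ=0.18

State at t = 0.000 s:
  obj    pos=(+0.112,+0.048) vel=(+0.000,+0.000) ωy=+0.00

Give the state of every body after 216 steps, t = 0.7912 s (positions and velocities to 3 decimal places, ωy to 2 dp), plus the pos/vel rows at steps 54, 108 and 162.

State at t = 0.7912 s:
  obj    pos=(+1.560,-0.387) vel=(+3.660,-1.098) ωy=+74.92

Key-timestep trajectory:
   step    t(s)  obj.x    obj.z    obj.vx   obj.vz 
     54  0.1978   +0.203  +0.021  +0.915  -0.275
    108  0.3956   +0.474  -0.061  +1.830  -0.549
    162  0.5934   +0.927  -0.197  +2.745  -0.824


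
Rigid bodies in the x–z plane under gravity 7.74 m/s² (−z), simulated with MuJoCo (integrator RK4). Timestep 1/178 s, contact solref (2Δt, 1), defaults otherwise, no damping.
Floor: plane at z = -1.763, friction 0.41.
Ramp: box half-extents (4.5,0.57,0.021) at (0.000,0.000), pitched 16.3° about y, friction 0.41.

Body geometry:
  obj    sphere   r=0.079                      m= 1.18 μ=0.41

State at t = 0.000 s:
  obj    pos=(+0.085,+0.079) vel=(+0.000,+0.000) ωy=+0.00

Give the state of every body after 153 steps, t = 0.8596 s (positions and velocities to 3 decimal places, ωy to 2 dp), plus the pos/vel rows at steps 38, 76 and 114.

State at t = 0.8596 s:
  obj    pos=(+0.635,-0.082) vel=(+1.280,-0.374) ωy=+16.88

Key-timestep trajectory:
   step    t(s)  obj.x    obj.z    obj.vx   obj.vz 
     38  0.2135   +0.119  +0.069  +0.318  -0.093
     76  0.4270   +0.221  +0.040  +0.636  -0.186
    114  0.6404   +0.391  -0.010  +0.954  -0.279


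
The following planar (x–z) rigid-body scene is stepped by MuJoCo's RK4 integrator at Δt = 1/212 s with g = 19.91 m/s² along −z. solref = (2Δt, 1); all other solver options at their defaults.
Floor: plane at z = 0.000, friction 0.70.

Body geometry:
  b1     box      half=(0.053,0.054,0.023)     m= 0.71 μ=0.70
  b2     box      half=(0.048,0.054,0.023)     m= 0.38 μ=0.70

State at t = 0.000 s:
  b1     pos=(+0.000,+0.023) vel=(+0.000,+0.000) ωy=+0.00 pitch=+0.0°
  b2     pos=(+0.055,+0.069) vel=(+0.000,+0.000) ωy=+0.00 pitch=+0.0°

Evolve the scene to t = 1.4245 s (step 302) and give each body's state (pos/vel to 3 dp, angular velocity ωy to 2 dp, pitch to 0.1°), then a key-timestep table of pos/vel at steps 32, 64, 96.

State at t = 1.4245 s:
  b1     pos=(+0.000,+0.023) vel=(+0.000,+0.000) ωy=+0.00 pitch=+0.0°
  b2     pos=(+0.173,+0.023) vel=(+0.000,+0.000) ωy=+0.00 pitch=+180.0°

Key-timestep trajectory:
   step    t(s)  b1.x    b1.z    b1.vx   b1.vz   b2.x    b2.z    b2.vx   b2.vz 
     32  0.1509   +0.000  +0.023  +0.000  +0.000   +0.066  +0.065  +0.201  -0.173
     64  0.3019   +0.000  +0.023  +0.000  +0.000   +0.115  +0.053  +0.190  +0.035
     96  0.4528   +0.000  +0.023  +0.000  +0.000   +0.142  +0.049  +0.334  -0.150


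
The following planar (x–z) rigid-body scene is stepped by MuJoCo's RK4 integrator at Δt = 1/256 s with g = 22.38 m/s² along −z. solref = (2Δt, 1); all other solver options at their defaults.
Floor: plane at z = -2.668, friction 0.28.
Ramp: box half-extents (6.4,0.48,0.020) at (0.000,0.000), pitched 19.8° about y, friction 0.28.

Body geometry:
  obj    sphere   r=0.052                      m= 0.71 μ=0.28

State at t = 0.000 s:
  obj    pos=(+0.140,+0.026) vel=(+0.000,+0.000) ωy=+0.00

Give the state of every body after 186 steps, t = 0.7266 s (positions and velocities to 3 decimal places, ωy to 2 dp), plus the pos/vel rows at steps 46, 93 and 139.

State at t = 0.7266 s:
  obj    pos=(+1.485,-0.458) vel=(+3.702,-1.333) ωy=+75.65

Key-timestep trajectory:
   step    t(s)  obj.x    obj.z    obj.vx   obj.vz 
     46  0.1797   +0.222  -0.004  +0.916  -0.330
     93  0.3633   +0.476  -0.095  +1.851  -0.666
    139  0.5430   +0.891  -0.244  +2.766  -0.996


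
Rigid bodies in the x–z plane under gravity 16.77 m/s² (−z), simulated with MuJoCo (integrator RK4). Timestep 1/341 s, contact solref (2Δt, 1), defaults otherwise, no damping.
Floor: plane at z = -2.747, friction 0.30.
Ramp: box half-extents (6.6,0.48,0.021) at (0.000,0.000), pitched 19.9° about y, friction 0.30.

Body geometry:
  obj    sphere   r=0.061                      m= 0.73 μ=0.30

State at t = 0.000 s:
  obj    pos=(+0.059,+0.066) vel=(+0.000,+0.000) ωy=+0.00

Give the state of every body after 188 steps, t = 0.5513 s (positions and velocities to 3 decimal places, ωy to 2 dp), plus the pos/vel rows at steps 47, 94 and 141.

State at t = 0.5513 s:
  obj    pos=(+0.642,-0.145) vel=(+2.114,-0.765) ωy=+36.84

Key-timestep trajectory:
   step    t(s)  obj.x    obj.z    obj.vx   obj.vz 
     47  0.1378   +0.095  +0.053  +0.529  -0.191
     94  0.2757   +0.205  +0.013  +1.057  -0.383
    141  0.4135   +0.387  -0.053  +1.585  -0.574


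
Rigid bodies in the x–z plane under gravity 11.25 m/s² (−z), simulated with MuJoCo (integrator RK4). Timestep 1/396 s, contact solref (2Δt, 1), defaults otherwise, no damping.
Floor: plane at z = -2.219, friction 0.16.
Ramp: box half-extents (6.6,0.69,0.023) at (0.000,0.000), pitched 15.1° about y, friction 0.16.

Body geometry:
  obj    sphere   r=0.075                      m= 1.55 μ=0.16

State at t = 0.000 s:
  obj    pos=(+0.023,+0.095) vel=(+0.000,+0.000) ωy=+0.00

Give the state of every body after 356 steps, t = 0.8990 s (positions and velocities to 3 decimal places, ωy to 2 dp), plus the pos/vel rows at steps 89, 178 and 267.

State at t = 0.8990 s:
  obj    pos=(+0.840,-0.125) vel=(+1.817,-0.490) ωy=+25.09

Key-timestep trajectory:
   step    t(s)  obj.x    obj.z    obj.vx   obj.vz 
     89  0.2247   +0.074  +0.082  +0.454  -0.123
    178  0.4495   +0.227  +0.040  +0.909  -0.245
    267  0.6742   +0.482  -0.029  +1.363  -0.368


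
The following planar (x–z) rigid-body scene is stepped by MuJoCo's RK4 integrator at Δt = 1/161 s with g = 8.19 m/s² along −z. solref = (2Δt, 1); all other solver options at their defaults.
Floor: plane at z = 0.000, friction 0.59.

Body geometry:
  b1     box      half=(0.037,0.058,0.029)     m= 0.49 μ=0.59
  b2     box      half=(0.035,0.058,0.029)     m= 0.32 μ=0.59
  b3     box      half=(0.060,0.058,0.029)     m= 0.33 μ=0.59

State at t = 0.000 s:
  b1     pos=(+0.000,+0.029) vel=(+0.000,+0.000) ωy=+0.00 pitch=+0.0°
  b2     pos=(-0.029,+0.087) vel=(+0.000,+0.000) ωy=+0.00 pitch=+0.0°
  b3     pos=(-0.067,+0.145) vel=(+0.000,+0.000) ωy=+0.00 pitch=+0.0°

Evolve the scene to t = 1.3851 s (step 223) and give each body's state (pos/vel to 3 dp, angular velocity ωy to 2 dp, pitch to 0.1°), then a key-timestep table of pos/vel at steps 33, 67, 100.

State at t = 1.3851 s:
  b1     pos=(+0.000,+0.029) vel=(+0.000,+0.000) ωy=+0.00 pitch=+0.0°
  b2     pos=(-0.073,+0.035) vel=(+0.000,+0.000) ωy=+0.00 pitch=-90.0°
  b3     pos=(-0.260,+0.029) vel=(+0.000,+0.000) ωy=+0.00 pitch=+180.0°

Key-timestep trajectory:
   step    t(s)  b1.x    b1.z    b1.vx   b1.vz   b2.x    b2.z    b2.vx   b2.vz   b3.x    b3.z    b3.vx   b3.vz 
     33  0.2050   +0.000  +0.029  +0.001  +0.000   -0.042  +0.088  -0.159  -0.023   -0.101  +0.124  -0.363  -0.335
     67  0.4161   +0.000  +0.029  +0.000  +0.000   -0.072  +0.035  +0.012  +0.028   -0.179  +0.064  -0.243  +0.102
    100  0.6211   +0.000  +0.029  +0.000  +0.000   -0.073  +0.035  +0.000  +0.000   -0.224  +0.061  -0.298  -0.123


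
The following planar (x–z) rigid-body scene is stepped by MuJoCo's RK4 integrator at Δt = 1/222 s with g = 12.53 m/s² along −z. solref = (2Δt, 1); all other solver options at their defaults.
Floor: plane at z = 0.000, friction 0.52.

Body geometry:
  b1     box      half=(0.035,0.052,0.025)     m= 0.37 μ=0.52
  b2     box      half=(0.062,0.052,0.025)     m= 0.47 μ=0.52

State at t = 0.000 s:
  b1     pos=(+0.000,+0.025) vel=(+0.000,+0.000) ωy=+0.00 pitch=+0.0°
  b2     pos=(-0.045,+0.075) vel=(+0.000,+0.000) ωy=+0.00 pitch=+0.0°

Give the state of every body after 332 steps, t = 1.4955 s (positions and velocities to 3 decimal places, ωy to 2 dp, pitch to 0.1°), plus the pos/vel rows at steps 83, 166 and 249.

State at t = 1.4955 s:
  b1     pos=(+0.001,+0.025) vel=(+0.000,+0.000) ωy=+0.00 pitch=+0.0°
  b2     pos=(-0.059,+0.061) vel=(+0.000,+0.000) ωy=+0.01 pitch=-43.6°

Key-timestep trajectory:
   step    t(s)  b1.x    b1.z    b1.vx   b1.vz   b2.x    b2.z    b2.vx   b2.vz 
     83  0.3739   +0.000  +0.025  +0.001  +0.000   -0.059  +0.061  -0.002  +0.003
    166  0.7477   +0.001  +0.025  +0.000  +0.000   -0.059  +0.061  +0.000  +0.000
    249  1.1216   +0.001  +0.025  +0.000  +0.000   -0.059  +0.061  +0.000  +0.000


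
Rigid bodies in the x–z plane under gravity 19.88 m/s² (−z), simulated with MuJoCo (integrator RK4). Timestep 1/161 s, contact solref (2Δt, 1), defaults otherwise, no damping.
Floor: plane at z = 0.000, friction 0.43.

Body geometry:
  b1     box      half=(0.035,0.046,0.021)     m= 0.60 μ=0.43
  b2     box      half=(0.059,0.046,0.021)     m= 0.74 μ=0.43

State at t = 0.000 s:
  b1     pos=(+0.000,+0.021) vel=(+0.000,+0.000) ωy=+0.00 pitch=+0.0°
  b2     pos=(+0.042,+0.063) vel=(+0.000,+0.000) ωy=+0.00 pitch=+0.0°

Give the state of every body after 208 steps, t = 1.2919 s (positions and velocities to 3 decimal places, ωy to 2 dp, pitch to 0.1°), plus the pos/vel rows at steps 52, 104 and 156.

State at t = 1.2919 s:
  b1     pos=(-0.001,+0.021) vel=(-0.001,+0.000) ωy=+0.00 pitch=+0.0°
  b2     pos=(+0.054,+0.053) vel=(+0.001,-0.001) ωy=-0.03 pitch=+37.7°

Key-timestep trajectory:
   step    t(s)  b1.x    b1.z    b1.vx   b1.vz   b2.x    b2.z    b2.vx   b2.vz 
     52  0.3230   +0.000  +0.021  -0.001  +0.000   +0.053  +0.054  +0.001  -0.001
    104  0.6460   -0.001  +0.021  -0.001  +0.000   +0.054  +0.053  +0.001  -0.001
    156  0.9689   -0.001  +0.021  -0.001  +0.000   +0.054  +0.053  +0.001  -0.001


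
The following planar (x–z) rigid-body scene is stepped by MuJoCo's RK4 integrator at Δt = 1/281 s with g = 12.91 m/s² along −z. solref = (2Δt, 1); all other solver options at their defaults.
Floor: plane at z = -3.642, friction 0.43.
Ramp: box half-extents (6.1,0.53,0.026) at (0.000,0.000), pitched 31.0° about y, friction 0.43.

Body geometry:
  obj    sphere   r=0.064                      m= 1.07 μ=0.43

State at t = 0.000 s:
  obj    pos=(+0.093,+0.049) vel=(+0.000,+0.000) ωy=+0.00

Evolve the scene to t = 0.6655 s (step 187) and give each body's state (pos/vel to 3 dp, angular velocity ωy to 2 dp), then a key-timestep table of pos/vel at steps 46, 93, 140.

State at t = 0.6655 s:
  obj    pos=(+0.995,-0.493) vel=(+2.709,-1.628) ωy=+49.38

Key-timestep trajectory:
   step    t(s)  obj.x    obj.z    obj.vx   obj.vz 
     46  0.1637   +0.148  +0.016  +0.667  -0.401
     93  0.3310   +0.316  -0.085  +1.348  -0.810
    140  0.4982   +0.598  -0.255  +2.028  -1.219


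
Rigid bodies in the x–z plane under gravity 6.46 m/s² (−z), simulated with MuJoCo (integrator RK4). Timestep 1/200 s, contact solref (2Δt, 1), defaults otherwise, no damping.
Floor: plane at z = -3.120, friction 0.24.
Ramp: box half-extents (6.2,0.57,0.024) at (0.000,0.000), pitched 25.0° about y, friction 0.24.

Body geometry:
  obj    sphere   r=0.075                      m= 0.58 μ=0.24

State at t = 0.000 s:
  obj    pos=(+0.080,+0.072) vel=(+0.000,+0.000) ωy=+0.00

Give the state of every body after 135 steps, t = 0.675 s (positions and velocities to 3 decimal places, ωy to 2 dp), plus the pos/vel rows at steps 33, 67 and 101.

State at t = 0.675 s:
  obj    pos=(+0.483,-0.116) vel=(+1.193,-0.556) ωy=+17.55

Key-timestep trajectory:
   step    t(s)  obj.x    obj.z    obj.vx   obj.vz 
     33  0.1650   +0.104  +0.061  +0.292  -0.136
     67  0.3350   +0.179  +0.026  +0.592  -0.276
    101  0.5050   +0.305  -0.033  +0.893  -0.416


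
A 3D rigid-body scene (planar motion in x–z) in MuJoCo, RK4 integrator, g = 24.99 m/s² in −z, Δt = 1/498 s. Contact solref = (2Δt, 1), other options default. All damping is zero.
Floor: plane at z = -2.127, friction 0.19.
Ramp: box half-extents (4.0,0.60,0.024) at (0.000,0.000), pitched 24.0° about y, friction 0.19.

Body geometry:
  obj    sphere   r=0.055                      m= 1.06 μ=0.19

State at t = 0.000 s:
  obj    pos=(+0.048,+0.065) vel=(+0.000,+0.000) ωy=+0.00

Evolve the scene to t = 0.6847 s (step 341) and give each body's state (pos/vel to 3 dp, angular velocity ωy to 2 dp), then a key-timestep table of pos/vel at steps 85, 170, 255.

State at t = 0.6847 s:
  obj    pos=(+1.603,-0.627) vel=(+4.542,-2.022) ωy=+90.38

Key-timestep trajectory:
   step    t(s)  obj.x    obj.z    obj.vx   obj.vz 
     85  0.1707   +0.145  +0.022  +1.132  -0.504
    170  0.3414   +0.435  -0.107  +2.264  -1.008
    255  0.5120   +0.918  -0.322  +3.396  -1.512
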